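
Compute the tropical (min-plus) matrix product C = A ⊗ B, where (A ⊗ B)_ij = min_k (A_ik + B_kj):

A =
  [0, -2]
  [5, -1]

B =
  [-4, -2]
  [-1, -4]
A ⊗ B =
  [-4, -6]
  [-2, -5]

Apply the min-plus product entry-by-entry:
  C[0][0] = min over k of (A[0][0] + B[0][0] = 0 + -4 = -4, A[0][1] + B[1][0] = -2 + -1 = -3) = -4 (attained at k = 0)
  C[0][1] = min over k of (A[0][0] + B[0][1] = 0 + -2 = -2, A[0][1] + B[1][1] = -2 + -4 = -6) = -6 (attained at k = 1)
  C[1][0] = min over k of (A[1][0] + B[0][0] = 5 + -4 = 1, A[1][1] + B[1][0] = -1 + -1 = -2) = -2 (attained at k = 1)
  C[1][1] = min over k of (A[1][0] + B[0][1] = 5 + -2 = 3, A[1][1] + B[1][1] = -1 + -4 = -5) = -5 (attained at k = 1)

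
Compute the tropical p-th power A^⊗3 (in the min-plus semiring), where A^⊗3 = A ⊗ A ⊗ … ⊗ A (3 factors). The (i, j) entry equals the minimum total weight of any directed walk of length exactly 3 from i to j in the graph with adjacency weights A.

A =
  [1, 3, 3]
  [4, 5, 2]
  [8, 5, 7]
A^⊗3 =
  [3, 5, 5]
  [6, 8, 8]
  [10, 12, 12]

Each entry (A^⊗3)_ij equals the minimum over all length-3 walks i = v_0 → v_1 → … → v_3 = j of Σ_t A[v_t][v_{t+1}]. For example, for (i, j) = (0, 2) we minimise over 9 possible intermediate vertex sequences; the minimum is 5, attained along the walk 0 → 0 → 0 → 2.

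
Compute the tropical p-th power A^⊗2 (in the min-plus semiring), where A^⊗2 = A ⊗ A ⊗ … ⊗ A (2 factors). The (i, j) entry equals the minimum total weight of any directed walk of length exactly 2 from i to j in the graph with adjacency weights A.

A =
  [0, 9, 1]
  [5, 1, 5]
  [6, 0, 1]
A^⊗2 =
  [0, 1, 1]
  [5, 2, 6]
  [5, 1, 2]

Each entry (A^⊗2)_ij equals the minimum over all length-2 walks i = v_0 → v_1 → … → v_2 = j of Σ_t A[v_t][v_{t+1}]. For example, for (i, j) = (0, 2) we minimise over 3 possible intermediate vertex sequences; the minimum is 1, attained along the walk 0 → 0 → 2.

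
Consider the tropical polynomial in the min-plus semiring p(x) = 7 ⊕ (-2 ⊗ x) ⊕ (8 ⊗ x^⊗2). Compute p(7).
p(7) = 5

A tropical monomial a ⊗ x^⊗i evaluates to a + i · x. Evaluating each term at x = 7:
  Term 0 contributes 7 + 0 · 7 = 7
  Term 1 contributes -2 + 1 · 7 = 5
  Term 2 contributes 8 + 2 · 7 = 22
p(7) = ⊕ of these = min[7, 5, 22] = 5.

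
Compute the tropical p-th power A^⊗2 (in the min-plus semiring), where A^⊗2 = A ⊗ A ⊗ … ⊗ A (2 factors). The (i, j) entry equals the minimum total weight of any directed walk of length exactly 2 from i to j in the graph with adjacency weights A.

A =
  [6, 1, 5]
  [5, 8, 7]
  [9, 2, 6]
A^⊗2 =
  [6, 7, 8]
  [11, 6, 10]
  [7, 8, 9]

Each entry (A^⊗2)_ij equals the minimum over all length-2 walks i = v_0 → v_1 → … → v_2 = j of Σ_t A[v_t][v_{t+1}]. For example, for (i, j) = (0, 2) we minimise over 3 possible intermediate vertex sequences; the minimum is 8, attained along the walk 0 → 1 → 2.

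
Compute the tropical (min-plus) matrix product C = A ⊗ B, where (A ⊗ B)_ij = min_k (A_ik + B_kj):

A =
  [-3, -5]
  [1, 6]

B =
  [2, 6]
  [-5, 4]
A ⊗ B =
  [-10, -1]
  [1, 7]

Apply the min-plus product entry-by-entry:
  C[0][0] = min over k of (A[0][0] + B[0][0] = -3 + 2 = -1, A[0][1] + B[1][0] = -5 + -5 = -10) = -10 (attained at k = 1)
  C[0][1] = min over k of (A[0][0] + B[0][1] = -3 + 6 = 3, A[0][1] + B[1][1] = -5 + 4 = -1) = -1 (attained at k = 1)
  C[1][0] = min over k of (A[1][0] + B[0][0] = 1 + 2 = 3, A[1][1] + B[1][0] = 6 + -5 = 1) = 1 (attained at k = 1)
  C[1][1] = min over k of (A[1][0] + B[0][1] = 1 + 6 = 7, A[1][1] + B[1][1] = 6 + 4 = 10) = 7 (attained at k = 0)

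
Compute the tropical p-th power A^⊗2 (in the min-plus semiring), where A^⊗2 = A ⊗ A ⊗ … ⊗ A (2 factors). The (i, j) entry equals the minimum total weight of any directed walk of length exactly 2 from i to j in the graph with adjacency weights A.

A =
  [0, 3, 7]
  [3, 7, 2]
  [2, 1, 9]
A^⊗2 =
  [0, 3, 5]
  [3, 3, 9]
  [2, 5, 3]

Each entry (A^⊗2)_ij equals the minimum over all length-2 walks i = v_0 → v_1 → … → v_2 = j of Σ_t A[v_t][v_{t+1}]. For example, for (i, j) = (0, 2) we minimise over 3 possible intermediate vertex sequences; the minimum is 5, attained along the walk 0 → 1 → 2.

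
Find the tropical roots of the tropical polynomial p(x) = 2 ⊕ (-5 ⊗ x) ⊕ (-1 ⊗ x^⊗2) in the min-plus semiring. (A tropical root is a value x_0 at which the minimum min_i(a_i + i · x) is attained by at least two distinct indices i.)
Roots: {-4, 7}

Each tropical root is a break point of the lower envelope of the lines y = a_i + i · x (there are 3 lines, with slopes 0, 1, ..., 2). Only the lines that attain the minimum somewhere contribute to roots; other lines are dominated. Here the surviving (envelope) indices are i = 2, i = 1, i = 0.
Intersections between consecutive envelope lines give the roots: for adjacent envelope indices i < j the intersection is x = (a_i − a_j) / (j − i). Reading off the sorted break points: {-4, 7}.
Verification: at each break x_0, at least two indices attain the minimum of min_i(a_i + i · x_0).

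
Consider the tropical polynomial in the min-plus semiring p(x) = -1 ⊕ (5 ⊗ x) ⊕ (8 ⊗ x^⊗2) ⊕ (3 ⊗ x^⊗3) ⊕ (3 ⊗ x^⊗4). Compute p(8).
p(8) = -1

A tropical monomial a ⊗ x^⊗i evaluates to a + i · x. Evaluating each term at x = 8:
  Term 0 contributes -1 + 0 · 8 = -1
  Term 1 contributes 5 + 1 · 8 = 13
  Term 2 contributes 8 + 2 · 8 = 24
  Term 3 contributes 3 + 3 · 8 = 27
  Term 4 contributes 3 + 4 · 8 = 35
p(8) = ⊕ of these = min[-1, 13, 24, 27, 35] = -1.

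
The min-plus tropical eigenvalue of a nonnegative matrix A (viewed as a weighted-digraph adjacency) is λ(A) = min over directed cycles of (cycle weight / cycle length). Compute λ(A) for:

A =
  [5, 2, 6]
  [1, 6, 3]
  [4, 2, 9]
λ(A) = 3/2

Enumerate directed cycles and compute their means (weight / length). Sample:
  cycle 0 → 0: weight = 5, length = 1, mean = 5/1 ≈ 5.000
  cycle 1 → 1: weight = 6, length = 1, mean = 6/1 ≈ 6.000
  cycle 2 → 2: weight = 9, length = 1, mean = 9/1 ≈ 9.000
  cycle 0 → 1 → 0: weight = 3, length = 2, mean = 3/2 ≈ 1.500
  cycle 0 → 2 → 0: weight = 10, length = 2, mean = 10/2 ≈ 5.000
  cycle 1 → 0 → 1: weight = 3, length = 2, mean = 3/2 ≈ 1.500
Minimum mean = 1.500, attained e.g. along the cycle 0 → 1 → 0 with weight 3 and length 2. So λ(A) = 3/2 = 3/2.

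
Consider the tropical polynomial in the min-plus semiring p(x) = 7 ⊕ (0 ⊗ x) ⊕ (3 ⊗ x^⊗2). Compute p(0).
p(0) = 0

A tropical monomial a ⊗ x^⊗i evaluates to a + i · x. Evaluating each term at x = 0:
  Term 0 contributes 7 + 0 · 0 = 7
  Term 1 contributes 0 + 1 · 0 = 0
  Term 2 contributes 3 + 2 · 0 = 3
p(0) = ⊕ of these = min[7, 0, 3] = 0.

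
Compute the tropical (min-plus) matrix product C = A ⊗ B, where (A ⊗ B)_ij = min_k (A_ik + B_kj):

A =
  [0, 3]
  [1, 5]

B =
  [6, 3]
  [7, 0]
A ⊗ B =
  [6, 3]
  [7, 4]

Apply the min-plus product entry-by-entry:
  C[0][0] = min over k of (A[0][0] + B[0][0] = 0 + 6 = 6, A[0][1] + B[1][0] = 3 + 7 = 10) = 6 (attained at k = 0)
  C[0][1] = min over k of (A[0][0] + B[0][1] = 0 + 3 = 3, A[0][1] + B[1][1] = 3 + 0 = 3) = 3 (attained at k = 0)
  C[1][0] = min over k of (A[1][0] + B[0][0] = 1 + 6 = 7, A[1][1] + B[1][0] = 5 + 7 = 12) = 7 (attained at k = 0)
  C[1][1] = min over k of (A[1][0] + B[0][1] = 1 + 3 = 4, A[1][1] + B[1][1] = 5 + 0 = 5) = 4 (attained at k = 0)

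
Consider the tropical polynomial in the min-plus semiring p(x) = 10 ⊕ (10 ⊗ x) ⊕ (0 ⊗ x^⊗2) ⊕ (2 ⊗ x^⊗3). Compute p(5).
p(5) = 10

A tropical monomial a ⊗ x^⊗i evaluates to a + i · x. Evaluating each term at x = 5:
  Term 0 contributes 10 + 0 · 5 = 10
  Term 1 contributes 10 + 1 · 5 = 15
  Term 2 contributes 0 + 2 · 5 = 10
  Term 3 contributes 2 + 3 · 5 = 17
p(5) = ⊕ of these = min[10, 15, 10, 17] = 10.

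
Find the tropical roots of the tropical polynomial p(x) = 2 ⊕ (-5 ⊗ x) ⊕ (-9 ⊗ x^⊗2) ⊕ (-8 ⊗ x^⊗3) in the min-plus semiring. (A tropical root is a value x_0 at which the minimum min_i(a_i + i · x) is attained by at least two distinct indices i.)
Roots: {-1, 4, 7}

Each tropical root is a break point of the lower envelope of the lines y = a_i + i · x (there are 4 lines, with slopes 0, 1, ..., 3). Only the lines that attain the minimum somewhere contribute to roots; other lines are dominated. Here the surviving (envelope) indices are i = 3, i = 2, i = 1, i = 0.
Intersections between consecutive envelope lines give the roots: for adjacent envelope indices i < j the intersection is x = (a_i − a_j) / (j − i). Reading off the sorted break points: {-1, 4, 7}.
Verification: at each break x_0, at least two indices attain the minimum of min_i(a_i + i · x_0).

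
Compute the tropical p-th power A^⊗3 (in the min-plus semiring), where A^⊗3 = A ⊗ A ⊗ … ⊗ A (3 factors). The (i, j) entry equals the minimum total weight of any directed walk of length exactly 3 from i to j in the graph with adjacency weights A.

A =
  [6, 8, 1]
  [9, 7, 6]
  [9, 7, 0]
A^⊗3 =
  [10, 8, 1]
  [15, 13, 6]
  [9, 7, 0]

Each entry (A^⊗3)_ij equals the minimum over all length-3 walks i = v_0 → v_1 → … → v_3 = j of Σ_t A[v_t][v_{t+1}]. For example, for (i, j) = (0, 2) we minimise over 9 possible intermediate vertex sequences; the minimum is 1, attained along the walk 0 → 2 → 2 → 2.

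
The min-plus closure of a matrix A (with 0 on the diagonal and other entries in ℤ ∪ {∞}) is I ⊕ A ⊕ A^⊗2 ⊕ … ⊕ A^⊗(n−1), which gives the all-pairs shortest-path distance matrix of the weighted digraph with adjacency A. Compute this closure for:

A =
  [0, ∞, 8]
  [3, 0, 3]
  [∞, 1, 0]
Closure =
  [0, 9, 8]
  [3, 0, 3]
  [4, 1, 0]

This is the Floyd-Warshall all-pairs shortest-path computation. For each intermediate vertex k = 0, 1, …, 2, update dist[i][j] ← min(dist[i][j], dist[i][k] + dist[k][j]). The final matrix gives, for each (i, j), the minimum total weight of any directed path from i to j (possibly empty when i = j).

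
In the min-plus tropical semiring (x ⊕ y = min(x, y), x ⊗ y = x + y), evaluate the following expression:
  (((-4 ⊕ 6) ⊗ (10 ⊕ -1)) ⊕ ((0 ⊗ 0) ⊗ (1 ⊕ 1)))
(((-4 ⊕ 6) ⊗ (10 ⊕ -1)) ⊕ ((0 ⊗ 0) ⊗ (1 ⊕ 1))) = -5

Expand innermost to outermost. Recall ⊕ takes the minimum of its arguments and ⊗ takes their sum. Working out the expression (((-4 ⊕ 6) ⊗ (10 ⊕ -1)) ⊕ ((0 ⊗ 0) ⊗ (1 ⊕ 1))) gives -5.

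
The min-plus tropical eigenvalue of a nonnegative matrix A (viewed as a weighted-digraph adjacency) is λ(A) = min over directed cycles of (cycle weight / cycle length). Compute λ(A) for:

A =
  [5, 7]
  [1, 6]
λ(A) = 4

Enumerate directed cycles and compute their means (weight / length). Sample:
  cycle 0 → 0: weight = 5, length = 1, mean = 5/1 ≈ 5.000
  cycle 1 → 1: weight = 6, length = 1, mean = 6/1 ≈ 6.000
  cycle 0 → 1 → 0: weight = 8, length = 2, mean = 8/2 ≈ 4.000
  cycle 1 → 0 → 1: weight = 8, length = 2, mean = 8/2 ≈ 4.000
Minimum mean = 4.000, attained e.g. along the cycle 0 → 1 → 0 with weight 8 and length 2. So λ(A) = 8/2 = 4.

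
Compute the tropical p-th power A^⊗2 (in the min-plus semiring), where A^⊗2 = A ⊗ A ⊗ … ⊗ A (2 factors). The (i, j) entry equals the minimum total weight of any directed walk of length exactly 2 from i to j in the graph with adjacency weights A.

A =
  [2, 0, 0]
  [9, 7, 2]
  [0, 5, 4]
A^⊗2 =
  [0, 2, 2]
  [2, 7, 6]
  [2, 0, 0]

Each entry (A^⊗2)_ij equals the minimum over all length-2 walks i = v_0 → v_1 → … → v_2 = j of Σ_t A[v_t][v_{t+1}]. For example, for (i, j) = (0, 2) we minimise over 3 possible intermediate vertex sequences; the minimum is 2, attained along the walk 0 → 0 → 2.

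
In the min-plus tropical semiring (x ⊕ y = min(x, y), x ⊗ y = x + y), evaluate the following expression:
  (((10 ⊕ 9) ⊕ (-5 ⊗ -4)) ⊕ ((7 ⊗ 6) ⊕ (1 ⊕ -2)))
(((10 ⊕ 9) ⊕ (-5 ⊗ -4)) ⊕ ((7 ⊗ 6) ⊕ (1 ⊕ -2))) = -9

Expand innermost to outermost. Recall ⊕ takes the minimum of its arguments and ⊗ takes their sum. Working out the expression (((10 ⊕ 9) ⊕ (-5 ⊗ -4)) ⊕ ((7 ⊗ 6) ⊕ (1 ⊕ -2))) gives -9.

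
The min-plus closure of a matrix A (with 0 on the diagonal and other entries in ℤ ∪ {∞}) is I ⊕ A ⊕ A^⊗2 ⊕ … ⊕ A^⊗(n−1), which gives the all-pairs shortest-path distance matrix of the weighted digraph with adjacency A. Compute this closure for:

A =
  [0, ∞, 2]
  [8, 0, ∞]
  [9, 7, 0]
Closure =
  [0, 9, 2]
  [8, 0, 10]
  [9, 7, 0]

This is the Floyd-Warshall all-pairs shortest-path computation. For each intermediate vertex k = 0, 1, …, 2, update dist[i][j] ← min(dist[i][j], dist[i][k] + dist[k][j]). The final matrix gives, for each (i, j), the minimum total weight of any directed path from i to j (possibly empty when i = j).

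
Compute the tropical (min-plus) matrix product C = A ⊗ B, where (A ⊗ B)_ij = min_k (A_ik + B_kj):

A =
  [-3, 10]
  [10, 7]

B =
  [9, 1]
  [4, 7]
A ⊗ B =
  [6, -2]
  [11, 11]

Apply the min-plus product entry-by-entry:
  C[0][0] = min over k of (A[0][0] + B[0][0] = -3 + 9 = 6, A[0][1] + B[1][0] = 10 + 4 = 14) = 6 (attained at k = 0)
  C[0][1] = min over k of (A[0][0] + B[0][1] = -3 + 1 = -2, A[0][1] + B[1][1] = 10 + 7 = 17) = -2 (attained at k = 0)
  C[1][0] = min over k of (A[1][0] + B[0][0] = 10 + 9 = 19, A[1][1] + B[1][0] = 7 + 4 = 11) = 11 (attained at k = 1)
  C[1][1] = min over k of (A[1][0] + B[0][1] = 10 + 1 = 11, A[1][1] + B[1][1] = 7 + 7 = 14) = 11 (attained at k = 0)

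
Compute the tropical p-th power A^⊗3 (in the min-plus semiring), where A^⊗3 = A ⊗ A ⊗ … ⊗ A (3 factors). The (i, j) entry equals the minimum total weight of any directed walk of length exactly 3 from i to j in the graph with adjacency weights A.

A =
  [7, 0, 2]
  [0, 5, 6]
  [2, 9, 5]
A^⊗3 =
  [5, 0, 2]
  [0, 5, 6]
  [2, 7, 8]

Each entry (A^⊗3)_ij equals the minimum over all length-3 walks i = v_0 → v_1 → … → v_3 = j of Σ_t A[v_t][v_{t+1}]. For example, for (i, j) = (0, 2) we minimise over 9 possible intermediate vertex sequences; the minimum is 2, attained along the walk 0 → 1 → 0 → 2.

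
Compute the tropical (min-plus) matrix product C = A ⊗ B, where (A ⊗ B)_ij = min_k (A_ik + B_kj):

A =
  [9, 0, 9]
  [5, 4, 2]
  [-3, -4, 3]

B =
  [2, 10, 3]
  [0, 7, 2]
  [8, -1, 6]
A ⊗ B =
  [0, 7, 2]
  [4, 1, 6]
  [-4, 2, -2]

Apply the min-plus product entry-by-entry:
  C[0][0] = min over k of (A[0][0] + B[0][0] = 9 + 2 = 11, A[0][1] + B[1][0] = 0 + 0 = 0, A[0][2] + B[2][0] = 9 + 8 = 17) = 0 (attained at k = 1)
  C[0][1] = min over k of (A[0][0] + B[0][1] = 9 + 10 = 19, A[0][1] + B[1][1] = 0 + 7 = 7, A[0][2] + B[2][1] = 9 + -1 = 8) = 7 (attained at k = 1)
  C[0][2] = min over k of (A[0][0] + B[0][2] = 9 + 3 = 12, A[0][1] + B[1][2] = 0 + 2 = 2, A[0][2] + B[2][2] = 9 + 6 = 15) = 2 (attained at k = 1)
  C[1][0] = min over k of (A[1][0] + B[0][0] = 5 + 2 = 7, A[1][1] + B[1][0] = 4 + 0 = 4, A[1][2] + B[2][0] = 2 + 8 = 10) = 4 (attained at k = 1)
  C[1][1] = min over k of (A[1][0] + B[0][1] = 5 + 10 = 15, A[1][1] + B[1][1] = 4 + 7 = 11, A[1][2] + B[2][1] = 2 + -1 = 1) = 1 (attained at k = 2)
  C[1][2] = min over k of (A[1][0] + B[0][2] = 5 + 3 = 8, A[1][1] + B[1][2] = 4 + 2 = 6, A[1][2] + B[2][2] = 2 + 6 = 8) = 6 (attained at k = 1)
  C[2][0] = min over k of (A[2][0] + B[0][0] = -3 + 2 = -1, A[2][1] + B[1][0] = -4 + 0 = -4, A[2][2] + B[2][0] = 3 + 8 = 11) = -4 (attained at k = 1)
  C[2][1] = min over k of (A[2][0] + B[0][1] = -3 + 10 = 7, A[2][1] + B[1][1] = -4 + 7 = 3, A[2][2] + B[2][1] = 3 + -1 = 2) = 2 (attained at k = 2)
  C[2][2] = min over k of (A[2][0] + B[0][2] = -3 + 3 = 0, A[2][1] + B[1][2] = -4 + 2 = -2, A[2][2] + B[2][2] = 3 + 6 = 9) = -2 (attained at k = 1)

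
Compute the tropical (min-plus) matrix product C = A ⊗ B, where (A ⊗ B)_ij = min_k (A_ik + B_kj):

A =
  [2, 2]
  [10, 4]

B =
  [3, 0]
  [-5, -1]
A ⊗ B =
  [-3, 1]
  [-1, 3]

Apply the min-plus product entry-by-entry:
  C[0][0] = min over k of (A[0][0] + B[0][0] = 2 + 3 = 5, A[0][1] + B[1][0] = 2 + -5 = -3) = -3 (attained at k = 1)
  C[0][1] = min over k of (A[0][0] + B[0][1] = 2 + 0 = 2, A[0][1] + B[1][1] = 2 + -1 = 1) = 1 (attained at k = 1)
  C[1][0] = min over k of (A[1][0] + B[0][0] = 10 + 3 = 13, A[1][1] + B[1][0] = 4 + -5 = -1) = -1 (attained at k = 1)
  C[1][1] = min over k of (A[1][0] + B[0][1] = 10 + 0 = 10, A[1][1] + B[1][1] = 4 + -1 = 3) = 3 (attained at k = 1)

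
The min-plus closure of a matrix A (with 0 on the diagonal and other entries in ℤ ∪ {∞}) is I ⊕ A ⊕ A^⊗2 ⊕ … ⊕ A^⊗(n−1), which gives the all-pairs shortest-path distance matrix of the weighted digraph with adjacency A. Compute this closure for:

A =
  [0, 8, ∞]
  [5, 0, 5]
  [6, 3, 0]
Closure =
  [0, 8, 13]
  [5, 0, 5]
  [6, 3, 0]

This is the Floyd-Warshall all-pairs shortest-path computation. For each intermediate vertex k = 0, 1, …, 2, update dist[i][j] ← min(dist[i][j], dist[i][k] + dist[k][j]). The final matrix gives, for each (i, j), the minimum total weight of any directed path from i to j (possibly empty when i = j).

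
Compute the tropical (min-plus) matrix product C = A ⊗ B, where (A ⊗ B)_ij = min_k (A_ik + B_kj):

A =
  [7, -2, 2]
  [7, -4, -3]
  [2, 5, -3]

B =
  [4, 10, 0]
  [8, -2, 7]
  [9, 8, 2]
A ⊗ B =
  [6, -4, 4]
  [4, -6, -1]
  [6, 3, -1]

Apply the min-plus product entry-by-entry:
  C[0][0] = min over k of (A[0][0] + B[0][0] = 7 + 4 = 11, A[0][1] + B[1][0] = -2 + 8 = 6, A[0][2] + B[2][0] = 2 + 9 = 11) = 6 (attained at k = 1)
  C[0][1] = min over k of (A[0][0] + B[0][1] = 7 + 10 = 17, A[0][1] + B[1][1] = -2 + -2 = -4, A[0][2] + B[2][1] = 2 + 8 = 10) = -4 (attained at k = 1)
  C[0][2] = min over k of (A[0][0] + B[0][2] = 7 + 0 = 7, A[0][1] + B[1][2] = -2 + 7 = 5, A[0][2] + B[2][2] = 2 + 2 = 4) = 4 (attained at k = 2)
  C[1][0] = min over k of (A[1][0] + B[0][0] = 7 + 4 = 11, A[1][1] + B[1][0] = -4 + 8 = 4, A[1][2] + B[2][0] = -3 + 9 = 6) = 4 (attained at k = 1)
  C[1][1] = min over k of (A[1][0] + B[0][1] = 7 + 10 = 17, A[1][1] + B[1][1] = -4 + -2 = -6, A[1][2] + B[2][1] = -3 + 8 = 5) = -6 (attained at k = 1)
  C[1][2] = min over k of (A[1][0] + B[0][2] = 7 + 0 = 7, A[1][1] + B[1][2] = -4 + 7 = 3, A[1][2] + B[2][2] = -3 + 2 = -1) = -1 (attained at k = 2)
  C[2][0] = min over k of (A[2][0] + B[0][0] = 2 + 4 = 6, A[2][1] + B[1][0] = 5 + 8 = 13, A[2][2] + B[2][0] = -3 + 9 = 6) = 6 (attained at k = 0)
  C[2][1] = min over k of (A[2][0] + B[0][1] = 2 + 10 = 12, A[2][1] + B[1][1] = 5 + -2 = 3, A[2][2] + B[2][1] = -3 + 8 = 5) = 3 (attained at k = 1)
  C[2][2] = min over k of (A[2][0] + B[0][2] = 2 + 0 = 2, A[2][1] + B[1][2] = 5 + 7 = 12, A[2][2] + B[2][2] = -3 + 2 = -1) = -1 (attained at k = 2)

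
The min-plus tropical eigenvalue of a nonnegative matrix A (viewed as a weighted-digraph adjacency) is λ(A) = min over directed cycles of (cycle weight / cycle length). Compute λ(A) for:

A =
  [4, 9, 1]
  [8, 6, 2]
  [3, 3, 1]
λ(A) = 1

Enumerate directed cycles and compute their means (weight / length). Sample:
  cycle 0 → 0: weight = 4, length = 1, mean = 4/1 ≈ 4.000
  cycle 1 → 1: weight = 6, length = 1, mean = 6/1 ≈ 6.000
  cycle 2 → 2: weight = 1, length = 1, mean = 1/1 ≈ 1.000
  cycle 0 → 1 → 0: weight = 17, length = 2, mean = 17/2 ≈ 8.500
  cycle 0 → 2 → 0: weight = 4, length = 2, mean = 4/2 ≈ 2.000
  cycle 1 → 0 → 1: weight = 17, length = 2, mean = 17/2 ≈ 8.500
Minimum mean = 1.000, attained e.g. along the cycle 2 → 2 with weight 1 and length 1. So λ(A) = 1/1 = 1.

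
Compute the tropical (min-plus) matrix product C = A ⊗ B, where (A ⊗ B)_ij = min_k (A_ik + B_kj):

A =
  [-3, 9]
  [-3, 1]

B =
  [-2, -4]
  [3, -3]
A ⊗ B =
  [-5, -7]
  [-5, -7]

Apply the min-plus product entry-by-entry:
  C[0][0] = min over k of (A[0][0] + B[0][0] = -3 + -2 = -5, A[0][1] + B[1][0] = 9 + 3 = 12) = -5 (attained at k = 0)
  C[0][1] = min over k of (A[0][0] + B[0][1] = -3 + -4 = -7, A[0][1] + B[1][1] = 9 + -3 = 6) = -7 (attained at k = 0)
  C[1][0] = min over k of (A[1][0] + B[0][0] = -3 + -2 = -5, A[1][1] + B[1][0] = 1 + 3 = 4) = -5 (attained at k = 0)
  C[1][1] = min over k of (A[1][0] + B[0][1] = -3 + -4 = -7, A[1][1] + B[1][1] = 1 + -3 = -2) = -7 (attained at k = 0)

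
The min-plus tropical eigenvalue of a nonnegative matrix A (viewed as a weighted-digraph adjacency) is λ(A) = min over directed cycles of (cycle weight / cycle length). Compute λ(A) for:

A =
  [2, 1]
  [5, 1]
λ(A) = 1

Enumerate directed cycles and compute their means (weight / length). Sample:
  cycle 0 → 0: weight = 2, length = 1, mean = 2/1 ≈ 2.000
  cycle 1 → 1: weight = 1, length = 1, mean = 1/1 ≈ 1.000
  cycle 0 → 1 → 0: weight = 6, length = 2, mean = 6/2 ≈ 3.000
  cycle 1 → 0 → 1: weight = 6, length = 2, mean = 6/2 ≈ 3.000
Minimum mean = 1.000, attained e.g. along the cycle 1 → 1 with weight 1 and length 1. So λ(A) = 1/1 = 1.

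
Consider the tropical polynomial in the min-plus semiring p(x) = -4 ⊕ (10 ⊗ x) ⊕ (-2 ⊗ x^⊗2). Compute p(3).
p(3) = -4

A tropical monomial a ⊗ x^⊗i evaluates to a + i · x. Evaluating each term at x = 3:
  Term 0 contributes -4 + 0 · 3 = -4
  Term 1 contributes 10 + 1 · 3 = 13
  Term 2 contributes -2 + 2 · 3 = 4
p(3) = ⊕ of these = min[-4, 13, 4] = -4.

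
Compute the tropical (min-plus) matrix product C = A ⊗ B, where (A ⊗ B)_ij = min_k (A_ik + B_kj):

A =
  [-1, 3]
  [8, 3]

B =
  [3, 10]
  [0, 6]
A ⊗ B =
  [2, 9]
  [3, 9]

Apply the min-plus product entry-by-entry:
  C[0][0] = min over k of (A[0][0] + B[0][0] = -1 + 3 = 2, A[0][1] + B[1][0] = 3 + 0 = 3) = 2 (attained at k = 0)
  C[0][1] = min over k of (A[0][0] + B[0][1] = -1 + 10 = 9, A[0][1] + B[1][1] = 3 + 6 = 9) = 9 (attained at k = 0)
  C[1][0] = min over k of (A[1][0] + B[0][0] = 8 + 3 = 11, A[1][1] + B[1][0] = 3 + 0 = 3) = 3 (attained at k = 1)
  C[1][1] = min over k of (A[1][0] + B[0][1] = 8 + 10 = 18, A[1][1] + B[1][1] = 3 + 6 = 9) = 9 (attained at k = 1)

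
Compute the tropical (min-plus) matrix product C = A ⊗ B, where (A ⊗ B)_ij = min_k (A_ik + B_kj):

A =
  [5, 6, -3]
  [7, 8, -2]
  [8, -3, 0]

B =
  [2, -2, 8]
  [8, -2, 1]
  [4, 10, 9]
A ⊗ B =
  [1, 3, 6]
  [2, 5, 7]
  [4, -5, -2]

Apply the min-plus product entry-by-entry:
  C[0][0] = min over k of (A[0][0] + B[0][0] = 5 + 2 = 7, A[0][1] + B[1][0] = 6 + 8 = 14, A[0][2] + B[2][0] = -3 + 4 = 1) = 1 (attained at k = 2)
  C[0][1] = min over k of (A[0][0] + B[0][1] = 5 + -2 = 3, A[0][1] + B[1][1] = 6 + -2 = 4, A[0][2] + B[2][1] = -3 + 10 = 7) = 3 (attained at k = 0)
  C[0][2] = min over k of (A[0][0] + B[0][2] = 5 + 8 = 13, A[0][1] + B[1][2] = 6 + 1 = 7, A[0][2] + B[2][2] = -3 + 9 = 6) = 6 (attained at k = 2)
  C[1][0] = min over k of (A[1][0] + B[0][0] = 7 + 2 = 9, A[1][1] + B[1][0] = 8 + 8 = 16, A[1][2] + B[2][0] = -2 + 4 = 2) = 2 (attained at k = 2)
  C[1][1] = min over k of (A[1][0] + B[0][1] = 7 + -2 = 5, A[1][1] + B[1][1] = 8 + -2 = 6, A[1][2] + B[2][1] = -2 + 10 = 8) = 5 (attained at k = 0)
  C[1][2] = min over k of (A[1][0] + B[0][2] = 7 + 8 = 15, A[1][1] + B[1][2] = 8 + 1 = 9, A[1][2] + B[2][2] = -2 + 9 = 7) = 7 (attained at k = 2)
  C[2][0] = min over k of (A[2][0] + B[0][0] = 8 + 2 = 10, A[2][1] + B[1][0] = -3 + 8 = 5, A[2][2] + B[2][0] = 0 + 4 = 4) = 4 (attained at k = 2)
  C[2][1] = min over k of (A[2][0] + B[0][1] = 8 + -2 = 6, A[2][1] + B[1][1] = -3 + -2 = -5, A[2][2] + B[2][1] = 0 + 10 = 10) = -5 (attained at k = 1)
  C[2][2] = min over k of (A[2][0] + B[0][2] = 8 + 8 = 16, A[2][1] + B[1][2] = -3 + 1 = -2, A[2][2] + B[2][2] = 0 + 9 = 9) = -2 (attained at k = 1)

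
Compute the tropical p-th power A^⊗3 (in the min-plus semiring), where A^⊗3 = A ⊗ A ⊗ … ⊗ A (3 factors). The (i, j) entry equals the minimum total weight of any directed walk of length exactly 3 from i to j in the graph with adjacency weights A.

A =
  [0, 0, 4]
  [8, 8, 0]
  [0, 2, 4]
A^⊗3 =
  [0, 0, 0]
  [0, 0, 2]
  [0, 0, 0]

Each entry (A^⊗3)_ij equals the minimum over all length-3 walks i = v_0 → v_1 → … → v_3 = j of Σ_t A[v_t][v_{t+1}]. For example, for (i, j) = (0, 2) we minimise over 9 possible intermediate vertex sequences; the minimum is 0, attained along the walk 0 → 0 → 1 → 2.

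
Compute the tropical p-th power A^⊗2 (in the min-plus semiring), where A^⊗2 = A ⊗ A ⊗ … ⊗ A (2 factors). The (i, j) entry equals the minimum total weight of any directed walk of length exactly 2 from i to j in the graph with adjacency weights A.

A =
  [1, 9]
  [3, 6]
A^⊗2 =
  [2, 10]
  [4, 12]

Each entry (A^⊗2)_ij equals the minimum over all length-2 walks i = v_0 → v_1 → … → v_2 = j of Σ_t A[v_t][v_{t+1}]. For example, for (i, j) = (0, 1) we minimise over 2 possible intermediate vertex sequences; the minimum is 10, attained along the walk 0 → 0 → 1.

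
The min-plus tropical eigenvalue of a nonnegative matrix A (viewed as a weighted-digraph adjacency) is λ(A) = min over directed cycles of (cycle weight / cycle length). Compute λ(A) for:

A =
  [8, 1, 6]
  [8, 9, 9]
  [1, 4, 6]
λ(A) = 7/2

Enumerate directed cycles and compute their means (weight / length). Sample:
  cycle 0 → 0: weight = 8, length = 1, mean = 8/1 ≈ 8.000
  cycle 1 → 1: weight = 9, length = 1, mean = 9/1 ≈ 9.000
  cycle 2 → 2: weight = 6, length = 1, mean = 6/1 ≈ 6.000
  cycle 0 → 1 → 0: weight = 9, length = 2, mean = 9/2 ≈ 4.500
  cycle 0 → 2 → 0: weight = 7, length = 2, mean = 7/2 ≈ 3.500
  cycle 1 → 0 → 1: weight = 9, length = 2, mean = 9/2 ≈ 4.500
Minimum mean = 3.500, attained e.g. along the cycle 0 → 2 → 0 with weight 7 and length 2. So λ(A) = 7/2 = 7/2.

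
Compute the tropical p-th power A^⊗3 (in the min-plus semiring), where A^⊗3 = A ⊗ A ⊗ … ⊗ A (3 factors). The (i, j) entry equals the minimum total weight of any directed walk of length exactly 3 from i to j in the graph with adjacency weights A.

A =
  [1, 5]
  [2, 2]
A^⊗3 =
  [3, 7]
  [4, 6]

Each entry (A^⊗3)_ij equals the minimum over all length-3 walks i = v_0 → v_1 → … → v_3 = j of Σ_t A[v_t][v_{t+1}]. For example, for (i, j) = (0, 1) we minimise over 4 possible intermediate vertex sequences; the minimum is 7, attained along the walk 0 → 0 → 0 → 1.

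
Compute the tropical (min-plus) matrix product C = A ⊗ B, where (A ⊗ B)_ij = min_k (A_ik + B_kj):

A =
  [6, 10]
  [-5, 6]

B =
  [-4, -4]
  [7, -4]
A ⊗ B =
  [2, 2]
  [-9, -9]

Apply the min-plus product entry-by-entry:
  C[0][0] = min over k of (A[0][0] + B[0][0] = 6 + -4 = 2, A[0][1] + B[1][0] = 10 + 7 = 17) = 2 (attained at k = 0)
  C[0][1] = min over k of (A[0][0] + B[0][1] = 6 + -4 = 2, A[0][1] + B[1][1] = 10 + -4 = 6) = 2 (attained at k = 0)
  C[1][0] = min over k of (A[1][0] + B[0][0] = -5 + -4 = -9, A[1][1] + B[1][0] = 6 + 7 = 13) = -9 (attained at k = 0)
  C[1][1] = min over k of (A[1][0] + B[0][1] = -5 + -4 = -9, A[1][1] + B[1][1] = 6 + -4 = 2) = -9 (attained at k = 0)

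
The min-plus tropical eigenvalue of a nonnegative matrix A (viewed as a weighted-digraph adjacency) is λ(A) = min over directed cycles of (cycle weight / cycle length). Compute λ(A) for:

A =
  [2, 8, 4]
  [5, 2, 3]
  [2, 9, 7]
λ(A) = 2

Enumerate directed cycles and compute their means (weight / length). Sample:
  cycle 0 → 0: weight = 2, length = 1, mean = 2/1 ≈ 2.000
  cycle 1 → 1: weight = 2, length = 1, mean = 2/1 ≈ 2.000
  cycle 2 → 2: weight = 7, length = 1, mean = 7/1 ≈ 7.000
  cycle 0 → 1 → 0: weight = 13, length = 2, mean = 13/2 ≈ 6.500
  cycle 0 → 2 → 0: weight = 6, length = 2, mean = 6/2 ≈ 3.000
  cycle 1 → 0 → 1: weight = 13, length = 2, mean = 13/2 ≈ 6.500
Minimum mean = 2.000, attained e.g. along the cycle 0 → 0 with weight 2 and length 1. So λ(A) = 2/1 = 2.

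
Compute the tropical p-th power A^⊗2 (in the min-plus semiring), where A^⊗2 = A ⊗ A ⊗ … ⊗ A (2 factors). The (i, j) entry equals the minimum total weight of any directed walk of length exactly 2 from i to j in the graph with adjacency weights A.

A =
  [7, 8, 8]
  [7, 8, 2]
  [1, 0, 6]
A^⊗2 =
  [9, 8, 10]
  [3, 2, 8]
  [7, 6, 2]

Each entry (A^⊗2)_ij equals the minimum over all length-2 walks i = v_0 → v_1 → … → v_2 = j of Σ_t A[v_t][v_{t+1}]. For example, for (i, j) = (0, 2) we minimise over 3 possible intermediate vertex sequences; the minimum is 10, attained along the walk 0 → 1 → 2.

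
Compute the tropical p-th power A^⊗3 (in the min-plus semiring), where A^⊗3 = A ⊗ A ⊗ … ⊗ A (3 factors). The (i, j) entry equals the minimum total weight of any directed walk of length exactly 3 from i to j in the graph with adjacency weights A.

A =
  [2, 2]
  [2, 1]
A^⊗3 =
  [5, 4]
  [4, 3]

Each entry (A^⊗3)_ij equals the minimum over all length-3 walks i = v_0 → v_1 → … → v_3 = j of Σ_t A[v_t][v_{t+1}]. For example, for (i, j) = (0, 1) we minimise over 4 possible intermediate vertex sequences; the minimum is 4, attained along the walk 0 → 1 → 1 → 1.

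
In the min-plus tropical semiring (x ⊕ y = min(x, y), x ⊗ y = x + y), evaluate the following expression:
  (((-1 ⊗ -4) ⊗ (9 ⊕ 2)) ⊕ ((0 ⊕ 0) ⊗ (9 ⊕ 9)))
(((-1 ⊗ -4) ⊗ (9 ⊕ 2)) ⊕ ((0 ⊕ 0) ⊗ (9 ⊕ 9))) = -3

Expand innermost to outermost. Recall ⊕ takes the minimum of its arguments and ⊗ takes their sum. Working out the expression (((-1 ⊗ -4) ⊗ (9 ⊕ 2)) ⊕ ((0 ⊕ 0) ⊗ (9 ⊕ 9))) gives -3.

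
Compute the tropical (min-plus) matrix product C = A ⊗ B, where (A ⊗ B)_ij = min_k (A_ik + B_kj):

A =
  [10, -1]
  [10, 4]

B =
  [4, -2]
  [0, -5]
A ⊗ B =
  [-1, -6]
  [4, -1]

Apply the min-plus product entry-by-entry:
  C[0][0] = min over k of (A[0][0] + B[0][0] = 10 + 4 = 14, A[0][1] + B[1][0] = -1 + 0 = -1) = -1 (attained at k = 1)
  C[0][1] = min over k of (A[0][0] + B[0][1] = 10 + -2 = 8, A[0][1] + B[1][1] = -1 + -5 = -6) = -6 (attained at k = 1)
  C[1][0] = min over k of (A[1][0] + B[0][0] = 10 + 4 = 14, A[1][1] + B[1][0] = 4 + 0 = 4) = 4 (attained at k = 1)
  C[1][1] = min over k of (A[1][0] + B[0][1] = 10 + -2 = 8, A[1][1] + B[1][1] = 4 + -5 = -1) = -1 (attained at k = 1)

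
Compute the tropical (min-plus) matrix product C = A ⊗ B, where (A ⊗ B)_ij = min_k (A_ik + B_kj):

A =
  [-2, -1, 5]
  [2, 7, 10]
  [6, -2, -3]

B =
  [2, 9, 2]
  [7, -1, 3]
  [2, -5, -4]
A ⊗ B =
  [0, -2, 0]
  [4, 5, 4]
  [-1, -8, -7]

Apply the min-plus product entry-by-entry:
  C[0][0] = min over k of (A[0][0] + B[0][0] = -2 + 2 = 0, A[0][1] + B[1][0] = -1 + 7 = 6, A[0][2] + B[2][0] = 5 + 2 = 7) = 0 (attained at k = 0)
  C[0][1] = min over k of (A[0][0] + B[0][1] = -2 + 9 = 7, A[0][1] + B[1][1] = -1 + -1 = -2, A[0][2] + B[2][1] = 5 + -5 = 0) = -2 (attained at k = 1)
  C[0][2] = min over k of (A[0][0] + B[0][2] = -2 + 2 = 0, A[0][1] + B[1][2] = -1 + 3 = 2, A[0][2] + B[2][2] = 5 + -4 = 1) = 0 (attained at k = 0)
  C[1][0] = min over k of (A[1][0] + B[0][0] = 2 + 2 = 4, A[1][1] + B[1][0] = 7 + 7 = 14, A[1][2] + B[2][0] = 10 + 2 = 12) = 4 (attained at k = 0)
  C[1][1] = min over k of (A[1][0] + B[0][1] = 2 + 9 = 11, A[1][1] + B[1][1] = 7 + -1 = 6, A[1][2] + B[2][1] = 10 + -5 = 5) = 5 (attained at k = 2)
  C[1][2] = min over k of (A[1][0] + B[0][2] = 2 + 2 = 4, A[1][1] + B[1][2] = 7 + 3 = 10, A[1][2] + B[2][2] = 10 + -4 = 6) = 4 (attained at k = 0)
  C[2][0] = min over k of (A[2][0] + B[0][0] = 6 + 2 = 8, A[2][1] + B[1][0] = -2 + 7 = 5, A[2][2] + B[2][0] = -3 + 2 = -1) = -1 (attained at k = 2)
  C[2][1] = min over k of (A[2][0] + B[0][1] = 6 + 9 = 15, A[2][1] + B[1][1] = -2 + -1 = -3, A[2][2] + B[2][1] = -3 + -5 = -8) = -8 (attained at k = 2)
  C[2][2] = min over k of (A[2][0] + B[0][2] = 6 + 2 = 8, A[2][1] + B[1][2] = -2 + 3 = 1, A[2][2] + B[2][2] = -3 + -4 = -7) = -7 (attained at k = 2)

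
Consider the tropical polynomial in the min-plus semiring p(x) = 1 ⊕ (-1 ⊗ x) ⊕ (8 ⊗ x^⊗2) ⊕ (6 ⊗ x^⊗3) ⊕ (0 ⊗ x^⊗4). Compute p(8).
p(8) = 1

A tropical monomial a ⊗ x^⊗i evaluates to a + i · x. Evaluating each term at x = 8:
  Term 0 contributes 1 + 0 · 8 = 1
  Term 1 contributes -1 + 1 · 8 = 7
  Term 2 contributes 8 + 2 · 8 = 24
  Term 3 contributes 6 + 3 · 8 = 30
  Term 4 contributes 0 + 4 · 8 = 32
p(8) = ⊕ of these = min[1, 7, 24, 30, 32] = 1.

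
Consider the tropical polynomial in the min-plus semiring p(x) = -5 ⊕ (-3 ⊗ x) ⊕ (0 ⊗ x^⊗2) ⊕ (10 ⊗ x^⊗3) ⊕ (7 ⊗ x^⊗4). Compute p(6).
p(6) = -5

A tropical monomial a ⊗ x^⊗i evaluates to a + i · x. Evaluating each term at x = 6:
  Term 0 contributes -5 + 0 · 6 = -5
  Term 1 contributes -3 + 1 · 6 = 3
  Term 2 contributes 0 + 2 · 6 = 12
  Term 3 contributes 10 + 3 · 6 = 28
  Term 4 contributes 7 + 4 · 6 = 31
p(6) = ⊕ of these = min[-5, 3, 12, 28, 31] = -5.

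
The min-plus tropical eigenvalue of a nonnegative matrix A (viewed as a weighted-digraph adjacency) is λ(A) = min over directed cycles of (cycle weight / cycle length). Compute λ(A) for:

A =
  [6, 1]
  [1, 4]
λ(A) = 1

Enumerate directed cycles and compute their means (weight / length). Sample:
  cycle 0 → 0: weight = 6, length = 1, mean = 6/1 ≈ 6.000
  cycle 1 → 1: weight = 4, length = 1, mean = 4/1 ≈ 4.000
  cycle 0 → 1 → 0: weight = 2, length = 2, mean = 2/2 ≈ 1.000
  cycle 1 → 0 → 1: weight = 2, length = 2, mean = 2/2 ≈ 1.000
Minimum mean = 1.000, attained e.g. along the cycle 0 → 1 → 0 with weight 2 and length 2. So λ(A) = 2/2 = 1.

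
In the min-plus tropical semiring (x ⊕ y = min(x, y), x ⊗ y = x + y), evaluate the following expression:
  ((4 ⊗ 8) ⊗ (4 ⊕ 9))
((4 ⊗ 8) ⊗ (4 ⊕ 9)) = 16

Expand innermost to outermost. Recall ⊕ takes the minimum of its arguments and ⊗ takes their sum. Working out the expression ((4 ⊗ 8) ⊗ (4 ⊕ 9)) gives 16.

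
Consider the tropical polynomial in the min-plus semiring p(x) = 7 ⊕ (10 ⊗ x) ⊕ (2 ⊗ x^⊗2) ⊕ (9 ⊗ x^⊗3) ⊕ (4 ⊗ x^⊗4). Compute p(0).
p(0) = 2

A tropical monomial a ⊗ x^⊗i evaluates to a + i · x. Evaluating each term at x = 0:
  Term 0 contributes 7 + 0 · 0 = 7
  Term 1 contributes 10 + 1 · 0 = 10
  Term 2 contributes 2 + 2 · 0 = 2
  Term 3 contributes 9 + 3 · 0 = 9
  Term 4 contributes 4 + 4 · 0 = 4
p(0) = ⊕ of these = min[7, 10, 2, 9, 4] = 2.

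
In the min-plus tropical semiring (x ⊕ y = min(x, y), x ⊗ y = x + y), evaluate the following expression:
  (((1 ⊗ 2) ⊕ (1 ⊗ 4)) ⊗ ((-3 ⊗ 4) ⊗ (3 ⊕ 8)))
(((1 ⊗ 2) ⊕ (1 ⊗ 4)) ⊗ ((-3 ⊗ 4) ⊗ (3 ⊕ 8))) = 7

Expand innermost to outermost. Recall ⊕ takes the minimum of its arguments and ⊗ takes their sum. Working out the expression (((1 ⊗ 2) ⊕ (1 ⊗ 4)) ⊗ ((-3 ⊗ 4) ⊗ (3 ⊕ 8))) gives 7.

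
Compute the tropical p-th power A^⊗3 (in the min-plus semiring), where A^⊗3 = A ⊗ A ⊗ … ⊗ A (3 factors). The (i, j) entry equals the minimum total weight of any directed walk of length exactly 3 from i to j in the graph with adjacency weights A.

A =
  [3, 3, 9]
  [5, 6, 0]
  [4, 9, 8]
A^⊗3 =
  [7, 9, 6]
  [7, 7, 8]
  [10, 10, 7]

Each entry (A^⊗3)_ij equals the minimum over all length-3 walks i = v_0 → v_1 → … → v_3 = j of Σ_t A[v_t][v_{t+1}]. For example, for (i, j) = (0, 2) we minimise over 9 possible intermediate vertex sequences; the minimum is 6, attained along the walk 0 → 0 → 1 → 2.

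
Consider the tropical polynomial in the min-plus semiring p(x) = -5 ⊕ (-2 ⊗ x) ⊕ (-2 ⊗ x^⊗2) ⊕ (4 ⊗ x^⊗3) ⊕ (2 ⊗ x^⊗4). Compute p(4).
p(4) = -5

A tropical monomial a ⊗ x^⊗i evaluates to a + i · x. Evaluating each term at x = 4:
  Term 0 contributes -5 + 0 · 4 = -5
  Term 1 contributes -2 + 1 · 4 = 2
  Term 2 contributes -2 + 2 · 4 = 6
  Term 3 contributes 4 + 3 · 4 = 16
  Term 4 contributes 2 + 4 · 4 = 18
p(4) = ⊕ of these = min[-5, 2, 6, 16, 18] = -5.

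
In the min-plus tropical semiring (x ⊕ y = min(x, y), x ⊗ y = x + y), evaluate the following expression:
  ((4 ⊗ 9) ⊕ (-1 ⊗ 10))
((4 ⊗ 9) ⊕ (-1 ⊗ 10)) = 9

Expand innermost to outermost. Recall ⊕ takes the minimum of its arguments and ⊗ takes their sum. Working out the expression ((4 ⊗ 9) ⊕ (-1 ⊗ 10)) gives 9.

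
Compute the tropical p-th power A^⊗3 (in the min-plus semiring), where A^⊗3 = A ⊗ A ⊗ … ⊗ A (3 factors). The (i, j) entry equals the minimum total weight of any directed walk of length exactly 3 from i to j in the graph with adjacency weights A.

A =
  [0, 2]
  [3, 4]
A^⊗3 =
  [0, 2]
  [3, 5]

Each entry (A^⊗3)_ij equals the minimum over all length-3 walks i = v_0 → v_1 → … → v_3 = j of Σ_t A[v_t][v_{t+1}]. For example, for (i, j) = (0, 1) we minimise over 4 possible intermediate vertex sequences; the minimum is 2, attained along the walk 0 → 0 → 0 → 1.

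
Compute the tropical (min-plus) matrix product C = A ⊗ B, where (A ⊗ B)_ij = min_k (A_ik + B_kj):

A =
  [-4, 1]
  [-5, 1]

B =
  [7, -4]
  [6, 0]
A ⊗ B =
  [3, -8]
  [2, -9]

Apply the min-plus product entry-by-entry:
  C[0][0] = min over k of (A[0][0] + B[0][0] = -4 + 7 = 3, A[0][1] + B[1][0] = 1 + 6 = 7) = 3 (attained at k = 0)
  C[0][1] = min over k of (A[0][0] + B[0][1] = -4 + -4 = -8, A[0][1] + B[1][1] = 1 + 0 = 1) = -8 (attained at k = 0)
  C[1][0] = min over k of (A[1][0] + B[0][0] = -5 + 7 = 2, A[1][1] + B[1][0] = 1 + 6 = 7) = 2 (attained at k = 0)
  C[1][1] = min over k of (A[1][0] + B[0][1] = -5 + -4 = -9, A[1][1] + B[1][1] = 1 + 0 = 1) = -9 (attained at k = 0)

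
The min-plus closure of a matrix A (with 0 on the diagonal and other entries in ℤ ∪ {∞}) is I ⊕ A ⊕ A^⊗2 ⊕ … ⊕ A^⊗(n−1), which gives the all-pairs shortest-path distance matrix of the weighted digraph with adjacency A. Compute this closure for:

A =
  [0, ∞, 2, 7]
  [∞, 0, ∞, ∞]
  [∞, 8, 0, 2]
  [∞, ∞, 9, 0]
Closure =
  [0, 10, 2, 4]
  [∞, 0, ∞, ∞]
  [∞, 8, 0, 2]
  [∞, 17, 9, 0]

This is the Floyd-Warshall all-pairs shortest-path computation. For each intermediate vertex k = 0, 1, …, 3, update dist[i][j] ← min(dist[i][j], dist[i][k] + dist[k][j]). The final matrix gives, for each (i, j), the minimum total weight of any directed path from i to j (possibly empty when i = j).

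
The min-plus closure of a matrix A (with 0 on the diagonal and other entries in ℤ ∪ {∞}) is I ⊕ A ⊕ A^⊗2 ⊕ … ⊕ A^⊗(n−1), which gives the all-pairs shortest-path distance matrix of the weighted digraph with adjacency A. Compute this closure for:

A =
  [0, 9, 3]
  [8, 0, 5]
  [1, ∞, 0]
Closure =
  [0, 9, 3]
  [6, 0, 5]
  [1, 10, 0]

This is the Floyd-Warshall all-pairs shortest-path computation. For each intermediate vertex k = 0, 1, …, 2, update dist[i][j] ← min(dist[i][j], dist[i][k] + dist[k][j]). The final matrix gives, for each (i, j), the minimum total weight of any directed path from i to j (possibly empty when i = j).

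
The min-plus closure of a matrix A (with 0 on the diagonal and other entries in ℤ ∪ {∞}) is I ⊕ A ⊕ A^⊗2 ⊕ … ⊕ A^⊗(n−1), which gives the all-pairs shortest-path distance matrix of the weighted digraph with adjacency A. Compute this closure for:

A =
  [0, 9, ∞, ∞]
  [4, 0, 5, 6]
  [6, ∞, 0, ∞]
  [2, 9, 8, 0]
Closure =
  [0, 9, 14, 15]
  [4, 0, 5, 6]
  [6, 15, 0, 21]
  [2, 9, 8, 0]

This is the Floyd-Warshall all-pairs shortest-path computation. For each intermediate vertex k = 0, 1, …, 3, update dist[i][j] ← min(dist[i][j], dist[i][k] + dist[k][j]). The final matrix gives, for each (i, j), the minimum total weight of any directed path from i to j (possibly empty when i = j).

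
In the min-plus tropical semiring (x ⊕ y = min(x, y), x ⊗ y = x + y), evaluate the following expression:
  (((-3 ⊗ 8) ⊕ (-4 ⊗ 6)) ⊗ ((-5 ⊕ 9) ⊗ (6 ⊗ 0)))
(((-3 ⊗ 8) ⊕ (-4 ⊗ 6)) ⊗ ((-5 ⊕ 9) ⊗ (6 ⊗ 0))) = 3

Expand innermost to outermost. Recall ⊕ takes the minimum of its arguments and ⊗ takes their sum. Working out the expression (((-3 ⊗ 8) ⊕ (-4 ⊗ 6)) ⊗ ((-5 ⊕ 9) ⊗ (6 ⊗ 0))) gives 3.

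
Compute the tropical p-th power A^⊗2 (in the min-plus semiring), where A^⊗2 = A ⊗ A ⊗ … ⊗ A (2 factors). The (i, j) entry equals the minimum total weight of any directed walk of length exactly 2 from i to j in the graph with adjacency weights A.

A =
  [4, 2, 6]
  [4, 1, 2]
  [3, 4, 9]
A^⊗2 =
  [6, 3, 4]
  [5, 2, 3]
  [7, 5, 6]

Each entry (A^⊗2)_ij equals the minimum over all length-2 walks i = v_0 → v_1 → … → v_2 = j of Σ_t A[v_t][v_{t+1}]. For example, for (i, j) = (0, 2) we minimise over 3 possible intermediate vertex sequences; the minimum is 4, attained along the walk 0 → 1 → 2.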